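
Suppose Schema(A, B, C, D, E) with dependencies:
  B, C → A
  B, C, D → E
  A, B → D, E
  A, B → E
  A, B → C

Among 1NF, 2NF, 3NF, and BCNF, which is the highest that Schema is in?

BCNF

Candidate keys: {A, B}, {B, C}. Prime attributes: {A, B, C}.
Each dependency's left side is a superkey — BCNF holds.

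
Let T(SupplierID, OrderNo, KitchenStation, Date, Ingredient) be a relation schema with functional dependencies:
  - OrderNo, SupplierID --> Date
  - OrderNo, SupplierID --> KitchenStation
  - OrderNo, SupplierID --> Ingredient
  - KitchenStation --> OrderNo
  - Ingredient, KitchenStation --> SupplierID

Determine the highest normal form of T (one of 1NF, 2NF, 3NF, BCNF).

Candidate keys: {Ingredient, KitchenStation}, {KitchenStation, SupplierID}, {OrderNo, SupplierID}. Prime attributes: {Ingredient, KitchenStation, OrderNo, SupplierID}.
For KitchenStation --> OrderNo we have {KitchenStation}⁺ = {KitchenStation, OrderNo}; {KitchenStation} is not a superkey, so BCNF fails.
But every attribute on its right side ({OrderNo}) is prime, and the same holds for every other non-superkey FD, so 3NF still holds.

3NF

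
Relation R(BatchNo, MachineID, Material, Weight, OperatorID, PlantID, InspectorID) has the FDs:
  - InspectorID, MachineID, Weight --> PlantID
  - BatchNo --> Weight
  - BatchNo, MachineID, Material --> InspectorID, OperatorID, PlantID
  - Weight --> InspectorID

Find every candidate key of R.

{BatchNo, MachineID, Material}

{BatchNo, MachineID, Material} never appear on the right of any FD, so every key must include all of them.
{BatchNo, MachineID, Material}⁺ = {BatchNo, InspectorID, MachineID, Material, OperatorID, PlantID, Weight}, which is every attribute, so {BatchNo, MachineID, Material} is a candidate key.
No other minimal set has full closure, so this is the only candidate key.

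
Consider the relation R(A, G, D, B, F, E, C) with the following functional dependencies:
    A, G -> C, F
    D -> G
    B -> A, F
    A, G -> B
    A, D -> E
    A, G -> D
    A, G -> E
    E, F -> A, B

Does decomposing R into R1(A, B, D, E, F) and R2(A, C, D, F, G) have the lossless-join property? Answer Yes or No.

Yes

R1 ∩ R2 = {A, D, F}; its closure under F is {A, B, C, D, E, F, G}.
Since R1 ⊆ {A, B, C, D, E, F, G}, the intersection is a superkey of R1; the decomposition is lossless.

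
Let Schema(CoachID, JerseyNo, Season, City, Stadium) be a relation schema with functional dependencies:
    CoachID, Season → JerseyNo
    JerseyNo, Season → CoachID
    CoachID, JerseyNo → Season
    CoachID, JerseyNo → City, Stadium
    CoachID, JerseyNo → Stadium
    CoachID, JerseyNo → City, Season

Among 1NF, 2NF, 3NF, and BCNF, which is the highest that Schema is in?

BCNF

Candidate keys: {CoachID, JerseyNo}, {CoachID, Season}, {JerseyNo, Season}. Prime attributes: {CoachID, JerseyNo, Season}.
Every FD has a superkey on the left, so the relation is in BCNF.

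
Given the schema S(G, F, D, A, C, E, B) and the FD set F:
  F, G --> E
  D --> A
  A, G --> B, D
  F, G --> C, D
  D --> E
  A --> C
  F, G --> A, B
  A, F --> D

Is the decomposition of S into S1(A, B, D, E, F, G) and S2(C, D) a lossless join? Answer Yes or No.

S1 ∩ S2 = {D}; its closure under F is {A, C, D, E}.
Since S2 ⊆ {A, C, D, E}, the intersection is a superkey of S2; the decomposition is lossless.

Yes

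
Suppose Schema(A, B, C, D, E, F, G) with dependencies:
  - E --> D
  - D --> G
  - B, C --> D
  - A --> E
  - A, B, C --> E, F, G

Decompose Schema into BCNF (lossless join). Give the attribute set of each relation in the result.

{A, B, C, F}; {A, E}; {D, E}; {D, G}

Candidate key of the original relation: {A, B, C}.
{A, B, C, D, E, F, G}: {E} determines {D, E, G} here but is not a superkey — split on E --> D, G, giving {D, E, G} and {A, B, C, E, F}.
{D, E, G}: {D} determines {D, G} here but is not a superkey — split on D --> G, giving {D, G} and {D, E}.
{D, G}: every determinant is a superkey — BCNF.
{D, E}: every determinant is a superkey — BCNF.
{A, B, C, E, F}: {A} determines {A, E} here but is not a superkey — split on A --> E, giving {A, E} and {A, B, C, F}.
{A, E}: every determinant is a superkey — BCNF.
{A, B, C, F}: every determinant is a superkey — BCNF.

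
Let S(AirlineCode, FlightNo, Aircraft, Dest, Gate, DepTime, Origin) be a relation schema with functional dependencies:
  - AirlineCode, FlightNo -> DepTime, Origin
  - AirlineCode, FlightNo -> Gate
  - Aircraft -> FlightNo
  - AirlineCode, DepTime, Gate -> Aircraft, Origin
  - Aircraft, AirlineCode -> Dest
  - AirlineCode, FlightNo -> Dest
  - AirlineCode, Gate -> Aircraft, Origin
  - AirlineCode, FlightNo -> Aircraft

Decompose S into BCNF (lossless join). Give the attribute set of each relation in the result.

{Aircraft, AirlineCode, DepTime, Dest, Gate, Origin}; {Aircraft, FlightNo}

Candidate keys of the original relation: {Aircraft, AirlineCode}, {AirlineCode, FlightNo}, {AirlineCode, Gate}.
Within {Aircraft, AirlineCode, DepTime, Dest, FlightNo, Gate, Origin}: {Aircraft}⁺ ∩ {Aircraft, AirlineCode, DepTime, Dest, FlightNo, Gate, Origin} = {Aircraft, FlightNo}, not the whole set, so Aircraft -> FlightNo violates BCNF; decompose into {Aircraft, FlightNo} and {Aircraft, AirlineCode, DepTime, Dest, Gate, Origin}.
{Aircraft, FlightNo} has no BCNF violation.
{Aircraft, AirlineCode, DepTime, Dest, Gate, Origin} has no BCNF violation.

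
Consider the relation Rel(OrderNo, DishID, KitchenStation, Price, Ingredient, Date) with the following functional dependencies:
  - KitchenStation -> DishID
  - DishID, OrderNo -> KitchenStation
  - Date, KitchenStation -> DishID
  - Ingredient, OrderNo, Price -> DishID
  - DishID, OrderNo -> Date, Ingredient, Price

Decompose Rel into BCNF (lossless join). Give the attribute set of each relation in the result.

{Date, Ingredient, KitchenStation, OrderNo, Price}; {DishID, KitchenStation}

Candidate keys of the original relation: {DishID, OrderNo}, {Ingredient, OrderNo, Price}, {KitchenStation, OrderNo}.
Within {Date, DishID, Ingredient, KitchenStation, OrderNo, Price}: {KitchenStation}⁺ ∩ {Date, DishID, Ingredient, KitchenStation, OrderNo, Price} = {DishID, KitchenStation}, not the whole set, so KitchenStation -> DishID violates BCNF; decompose into {DishID, KitchenStation} and {Date, Ingredient, KitchenStation, OrderNo, Price}.
{DishID, KitchenStation}: every determinant is a superkey — BCNF.
{Date, Ingredient, KitchenStation, OrderNo, Price}: every determinant is a superkey — BCNF.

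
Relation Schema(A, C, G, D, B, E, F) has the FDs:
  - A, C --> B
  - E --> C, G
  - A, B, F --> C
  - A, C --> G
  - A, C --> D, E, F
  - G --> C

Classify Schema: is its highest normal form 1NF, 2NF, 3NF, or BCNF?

3NF

Candidate keys: {A, B, F}, {A, C}, {A, E}, {A, G}. Prime attributes: {A, B, C, E, F, G}.
E --> C, G breaks BCNF: {E}⁺ = {C, E, G}, so {E} is not a superkey.
But every attribute on its right side ({C, G}) is prime, and the same holds for every other non-superkey FD, so 3NF still holds.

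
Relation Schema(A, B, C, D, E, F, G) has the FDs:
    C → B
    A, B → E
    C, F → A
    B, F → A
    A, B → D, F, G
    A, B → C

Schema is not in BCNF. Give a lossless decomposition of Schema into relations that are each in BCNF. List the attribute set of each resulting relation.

Candidate keys of the original relation: {A, B}, {A, C}, {B, F}, {C, F}.
Within {A, B, C, D, E, F, G}: {C}⁺ ∩ {A, B, C, D, E, F, G} = {B, C}, not the whole set, so C → B violates BCNF; decompose into {B, C} and {A, C, D, E, F, G}.
{B, C} is in BCNF.
{A, C, D, E, F, G} is in BCNF.

{A, C, D, E, F, G}; {B, C}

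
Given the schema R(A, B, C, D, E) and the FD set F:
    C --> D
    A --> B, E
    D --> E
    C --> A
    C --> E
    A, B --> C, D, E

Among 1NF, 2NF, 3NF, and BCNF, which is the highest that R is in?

Candidate keys: {A}, {C}. Prime attributes: {A, C}.
D --> E breaks BCNF: {D}⁺ = {D, E}, so {D} is not a superkey.
D --> E determines the non-prime attribute {E} from a non-superkey — 3NF is violated.
Every candidate key is a single attribute, so no partial dependency is possible; 2NF holds.

2NF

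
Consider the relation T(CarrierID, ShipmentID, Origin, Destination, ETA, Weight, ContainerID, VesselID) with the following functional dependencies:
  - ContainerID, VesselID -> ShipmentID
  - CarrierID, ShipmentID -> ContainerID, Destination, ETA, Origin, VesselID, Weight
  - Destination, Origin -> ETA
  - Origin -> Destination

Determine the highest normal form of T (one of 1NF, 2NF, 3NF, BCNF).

Candidate keys: {CarrierID, ContainerID, VesselID}, {CarrierID, ShipmentID}. Prime attributes: {CarrierID, ContainerID, ShipmentID, VesselID}.
For ContainerID, VesselID -> ShipmentID we have {ContainerID, VesselID}⁺ = {ContainerID, ShipmentID, VesselID}; {ContainerID, VesselID} is not a superkey, so BCNF fails.
Destination, Origin -> ETA determines the non-prime attribute {ETA} from a non-superkey — 3NF is violated.
Checking every proper subset of each key, none determines a non-prime attribute — 2NF is satisfied.

2NF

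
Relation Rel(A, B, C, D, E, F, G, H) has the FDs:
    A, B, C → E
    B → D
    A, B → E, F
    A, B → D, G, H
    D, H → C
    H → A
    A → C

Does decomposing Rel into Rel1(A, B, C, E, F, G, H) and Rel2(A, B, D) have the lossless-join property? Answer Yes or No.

Common attributes: {A, B}; their closure is {A, B, C, D, E, F, G, H}.
Rel1 is contained in that closure, so Rel1 ∩ Rel2 → Rel1 holds and the join is lossless.

Yes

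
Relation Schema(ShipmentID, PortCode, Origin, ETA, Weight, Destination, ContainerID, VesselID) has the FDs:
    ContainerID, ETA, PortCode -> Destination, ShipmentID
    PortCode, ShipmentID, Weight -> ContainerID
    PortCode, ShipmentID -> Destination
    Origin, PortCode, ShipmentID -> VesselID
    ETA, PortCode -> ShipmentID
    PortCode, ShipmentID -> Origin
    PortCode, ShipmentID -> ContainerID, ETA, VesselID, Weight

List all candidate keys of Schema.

No FD produces {PortCode}, so it must be in every candidate key.
Closure of {ETA, PortCode} is {ContainerID, Destination, ETA, Origin, PortCode, ShipmentID, VesselID, Weight}, the whole schema; {ETA, PortCode} is a candidate key.
Closure of {PortCode, ShipmentID} is {ContainerID, Destination, ETA, Origin, PortCode, ShipmentID, VesselID, Weight}, the whole schema; {PortCode, ShipmentID} is a candidate key.
These are minimal and exhaustive — every other superkey contains one of them.

{ETA, PortCode}, {PortCode, ShipmentID}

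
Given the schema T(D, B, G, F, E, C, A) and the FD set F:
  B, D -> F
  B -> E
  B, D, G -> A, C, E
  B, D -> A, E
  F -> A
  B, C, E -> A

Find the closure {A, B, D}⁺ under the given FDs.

Start with {A, B, D}.
B, D -> F applies; add {F} → now {A, B, D, F}.
B -> E applies; add {E} → now {A, B, D, E, F}.
No further FD applies.

{A, B, D, E, F}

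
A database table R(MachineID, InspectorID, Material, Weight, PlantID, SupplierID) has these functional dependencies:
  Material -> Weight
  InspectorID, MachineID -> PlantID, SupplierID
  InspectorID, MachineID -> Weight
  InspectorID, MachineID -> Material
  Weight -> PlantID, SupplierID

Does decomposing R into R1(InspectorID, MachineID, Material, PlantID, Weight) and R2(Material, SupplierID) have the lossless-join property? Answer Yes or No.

Yes

Common attributes: {Material}; their closure is {Material, PlantID, SupplierID, Weight}.
This includes all of R2, so the common attributes are a superkey of R2 — the join is lossless.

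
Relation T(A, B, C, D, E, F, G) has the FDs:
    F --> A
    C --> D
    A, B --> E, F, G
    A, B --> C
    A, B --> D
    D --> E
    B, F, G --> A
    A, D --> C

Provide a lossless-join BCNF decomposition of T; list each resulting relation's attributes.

{A, F}; {B, C, F, G}; {C, D}; {D, E}

Candidate keys of the original relation: {A, B}, {B, F}.
Within {A, B, C, D, E, F, G}: {F}⁺ ∩ {A, B, C, D, E, F, G} = {A, F}, not the whole set, so F --> A violates BCNF; decompose into {A, F} and {B, C, D, E, F, G}.
{A, F} is in BCNF.
Within {B, C, D, E, F, G}: {C}⁺ ∩ {B, C, D, E, F, G} = {C, D, E}, not the whole set, so C --> D, E violates BCNF; decompose into {C, D, E} and {B, C, F, G}.
Within {C, D, E}: {D}⁺ ∩ {C, D, E} = {D, E}, not the whole set, so D --> E violates BCNF; decompose into {D, E} and {C, D}.
{D, E} is in BCNF.
{C, D} is in BCNF.
{B, C, F, G} is in BCNF.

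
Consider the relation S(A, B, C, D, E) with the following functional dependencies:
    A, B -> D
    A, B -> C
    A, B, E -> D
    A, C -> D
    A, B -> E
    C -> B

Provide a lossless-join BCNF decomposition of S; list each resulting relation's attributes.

Candidate keys of the original relation: {A, B}, {A, C}.
In {A, B, C, D, E}, {C} is not a superkey ({C}⁺ restricted to this set is {B, C}), so split on C -> B into {B, C} and {A, C, D, E}.
{B, C} is in BCNF.
{A, C, D, E} is in BCNF.

{A, C, D, E}; {B, C}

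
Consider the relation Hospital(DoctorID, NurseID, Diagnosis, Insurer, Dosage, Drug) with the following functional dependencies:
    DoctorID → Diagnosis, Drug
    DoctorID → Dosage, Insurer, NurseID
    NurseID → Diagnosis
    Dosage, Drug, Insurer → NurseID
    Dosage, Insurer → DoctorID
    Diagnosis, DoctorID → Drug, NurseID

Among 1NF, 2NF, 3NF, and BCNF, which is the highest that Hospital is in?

2NF

Candidate keys: {DoctorID}, {Dosage, Insurer}. Prime attributes: {DoctorID, Dosage, Insurer}.
For NurseID → Diagnosis we have {NurseID}⁺ = {Diagnosis, NurseID}; {NurseID} is not a superkey, so BCNF fails.
Because {Diagnosis} is non-prime and the left side of NurseID → Diagnosis is not a superkey, the relation is not in 3NF.
No non-prime attribute depends on a proper subset of any candidate key, so 2NF holds.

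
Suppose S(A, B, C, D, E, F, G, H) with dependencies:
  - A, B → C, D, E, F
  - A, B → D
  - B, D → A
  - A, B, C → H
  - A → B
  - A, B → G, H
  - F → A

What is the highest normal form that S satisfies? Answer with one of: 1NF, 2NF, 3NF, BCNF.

Candidate keys: {A}, {B, D}, {F}. Prime attributes: {A, B, D, F}.
Every FD has a superkey on the left, so the relation is in BCNF.

BCNF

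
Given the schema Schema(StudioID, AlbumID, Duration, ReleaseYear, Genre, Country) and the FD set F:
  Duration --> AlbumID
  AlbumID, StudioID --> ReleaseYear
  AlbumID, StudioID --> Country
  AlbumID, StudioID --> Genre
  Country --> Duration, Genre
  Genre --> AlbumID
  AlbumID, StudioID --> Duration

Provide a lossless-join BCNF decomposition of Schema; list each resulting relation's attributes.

Candidate keys of the original relation: {AlbumID, StudioID}, {Country, StudioID}, {Duration, StudioID}, {Genre, StudioID}.
{AlbumID, Country, Duration, Genre, ReleaseYear, StudioID}: {Duration} determines {AlbumID, Duration} here but is not a superkey — split on Duration --> AlbumID, giving {AlbumID, Duration} and {Country, Duration, Genre, ReleaseYear, StudioID}.
{AlbumID, Duration} has no BCNF violation.
{Country, Duration, Genre, ReleaseYear, StudioID}: {Country} determines {Country, Duration, Genre} here but is not a superkey — split on Country --> Duration, Genre, giving {Country, Duration, Genre} and {Country, ReleaseYear, StudioID}.
{Country, Duration, Genre} has no BCNF violation.
{Country, ReleaseYear, StudioID} has no BCNF violation.

{AlbumID, Duration}; {Country, Duration, Genre}; {Country, ReleaseYear, StudioID}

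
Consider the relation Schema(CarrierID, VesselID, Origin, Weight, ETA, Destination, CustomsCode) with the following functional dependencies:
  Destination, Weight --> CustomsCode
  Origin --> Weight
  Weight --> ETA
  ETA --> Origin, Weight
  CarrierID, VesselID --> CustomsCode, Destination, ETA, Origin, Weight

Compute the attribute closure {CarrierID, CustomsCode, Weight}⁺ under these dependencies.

Start with {CarrierID, CustomsCode, Weight}.
Weight --> ETA applies; add {ETA} → now {CarrierID, CustomsCode, ETA, Weight}.
ETA --> Origin, Weight applies; add {Origin} → now {CarrierID, CustomsCode, ETA, Origin, Weight}.
No further FD applies.

{CarrierID, CustomsCode, ETA, Origin, Weight}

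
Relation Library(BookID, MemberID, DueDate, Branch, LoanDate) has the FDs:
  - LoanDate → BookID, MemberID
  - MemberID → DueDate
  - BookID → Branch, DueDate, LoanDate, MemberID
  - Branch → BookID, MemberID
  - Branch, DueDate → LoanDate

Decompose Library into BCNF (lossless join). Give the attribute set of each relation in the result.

{BookID, Branch, LoanDate, MemberID}; {DueDate, MemberID}

Candidate keys of the original relation: {BookID}, {Branch}, {LoanDate}.
In {BookID, Branch, DueDate, LoanDate, MemberID}, {MemberID} is not a superkey ({MemberID}⁺ restricted to this set is {DueDate, MemberID}), so split on MemberID → DueDate into {DueDate, MemberID} and {BookID, Branch, LoanDate, MemberID}.
{DueDate, MemberID}: every determinant is a superkey — BCNF.
{BookID, Branch, LoanDate, MemberID}: every determinant is a superkey — BCNF.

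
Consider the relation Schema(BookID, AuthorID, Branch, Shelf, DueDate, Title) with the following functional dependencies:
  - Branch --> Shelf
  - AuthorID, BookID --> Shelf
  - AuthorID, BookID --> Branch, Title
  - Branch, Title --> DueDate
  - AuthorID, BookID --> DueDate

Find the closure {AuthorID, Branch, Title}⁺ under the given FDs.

Start with {AuthorID, Branch, Title}.
Branch --> Shelf applies; add {Shelf} → now {AuthorID, Branch, Shelf, Title}.
Branch, Title --> DueDate applies; add {DueDate} → now {AuthorID, Branch, DueDate, Shelf, Title}.
No further FD applies.

{AuthorID, Branch, DueDate, Shelf, Title}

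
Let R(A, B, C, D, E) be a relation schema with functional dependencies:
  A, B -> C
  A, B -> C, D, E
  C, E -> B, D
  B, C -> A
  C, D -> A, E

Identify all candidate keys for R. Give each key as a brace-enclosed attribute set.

{A, B}, {B, C}, {C, D}, {C, E}

{A, B}⁺ = {A, B, C, D, E} — all of the relation — so {A, B} is a candidate key.
{B, C}⁺ = {A, B, C, D, E} — all of the relation — so {B, C} is a candidate key.
{C, D}⁺ = {A, B, C, D, E} — all of the relation — so {C, D} is a candidate key.
{C, E}⁺ = {A, B, C, D, E} — all of the relation — so {C, E} is a candidate key.
These are minimal and exhaustive — every other superkey contains one of them.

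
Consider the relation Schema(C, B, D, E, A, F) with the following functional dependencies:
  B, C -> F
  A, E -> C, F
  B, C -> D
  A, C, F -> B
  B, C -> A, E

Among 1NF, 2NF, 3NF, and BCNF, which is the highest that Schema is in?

BCNF

Candidate keys: {A, C, F}, {A, E}, {B, C}. Prime attributes: {A, B, C, E, F}.
Every FD has a superkey on the left, so the relation is in BCNF.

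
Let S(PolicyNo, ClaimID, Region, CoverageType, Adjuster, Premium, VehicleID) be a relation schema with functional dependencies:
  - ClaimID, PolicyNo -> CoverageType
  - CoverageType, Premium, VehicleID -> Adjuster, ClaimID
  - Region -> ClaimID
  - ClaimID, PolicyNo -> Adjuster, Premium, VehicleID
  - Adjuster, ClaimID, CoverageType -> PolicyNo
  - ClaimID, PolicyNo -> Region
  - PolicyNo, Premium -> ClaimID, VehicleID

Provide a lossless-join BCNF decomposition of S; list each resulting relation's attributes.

{Adjuster, CoverageType, PolicyNo, Premium, Region, VehicleID}; {ClaimID, Region}

Candidate keys of the original relation: {Adjuster, ClaimID, CoverageType}, {Adjuster, CoverageType, Region}, {ClaimID, PolicyNo}, {CoverageType, Premium, VehicleID}, {PolicyNo, Premium}, {PolicyNo, Region}.
Within {Adjuster, ClaimID, CoverageType, PolicyNo, Premium, Region, VehicleID}: {Region}⁺ ∩ {Adjuster, ClaimID, CoverageType, PolicyNo, Premium, Region, VehicleID} = {ClaimID, Region}, not the whole set, so Region -> ClaimID violates BCNF; decompose into {ClaimID, Region} and {Adjuster, CoverageType, PolicyNo, Premium, Region, VehicleID}.
{ClaimID, Region} is in BCNF.
{Adjuster, CoverageType, PolicyNo, Premium, Region, VehicleID} is in BCNF.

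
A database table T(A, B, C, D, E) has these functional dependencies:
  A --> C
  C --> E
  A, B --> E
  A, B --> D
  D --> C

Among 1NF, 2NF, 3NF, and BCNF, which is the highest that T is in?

1NF

Candidate key: {A, B}. Prime attributes: {A, B}.
A --> C breaks BCNF: {A}⁺ = {A, C, E}, so {A} is not a superkey.
A --> C has non-prime {C} on the right and a non-superkey on the left, so 3NF fails.
Since {A} ⊂ {A, B} and {A}⁺ ⊇ {C, E} with {C, E} non-prime, there is a partial dependency; 2NF fails.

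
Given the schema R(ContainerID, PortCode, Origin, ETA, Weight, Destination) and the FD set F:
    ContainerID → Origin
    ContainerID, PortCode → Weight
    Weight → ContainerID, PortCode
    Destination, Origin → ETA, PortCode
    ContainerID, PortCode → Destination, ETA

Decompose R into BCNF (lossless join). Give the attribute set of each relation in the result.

{ContainerID, Destination, ETA, PortCode, Weight}; {ContainerID, Origin}

Candidate keys of the original relation: {ContainerID, Destination}, {ContainerID, PortCode}, {Weight}.
{ContainerID, Destination, ETA, Origin, PortCode, Weight}: {ContainerID} determines {ContainerID, Origin} here but is not a superkey — split on ContainerID → Origin, giving {ContainerID, Origin} and {ContainerID, Destination, ETA, PortCode, Weight}.
{ContainerID, Origin}: every determinant is a superkey — BCNF.
{ContainerID, Destination, ETA, PortCode, Weight}: every determinant is a superkey — BCNF.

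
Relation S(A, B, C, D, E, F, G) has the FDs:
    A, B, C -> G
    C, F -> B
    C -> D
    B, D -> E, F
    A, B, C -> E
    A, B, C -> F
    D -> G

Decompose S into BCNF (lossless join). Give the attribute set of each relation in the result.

{A, C, F}; {B, C, E, F}; {C, D}; {D, G}

Candidate keys of the original relation: {A, B, C}, {A, C, F}.
{A, B, C, D, E, F, G}: {C, F} determines {B, C, D, E, F, G} here but is not a superkey — split on C, F -> B, D, E, G, giving {B, C, D, E, F, G} and {A, C, F}.
{B, C, D, E, F, G}: {C} determines {C, D, G} here but is not a superkey — split on C -> D, G, giving {C, D, G} and {B, C, E, F}.
{C, D, G}: {D} determines {D, G} here but is not a superkey — split on D -> G, giving {D, G} and {C, D}.
{D, G} has no BCNF violation.
{C, D} has no BCNF violation.
{B, C, E, F} has no BCNF violation.
{A, C, F} has no BCNF violation.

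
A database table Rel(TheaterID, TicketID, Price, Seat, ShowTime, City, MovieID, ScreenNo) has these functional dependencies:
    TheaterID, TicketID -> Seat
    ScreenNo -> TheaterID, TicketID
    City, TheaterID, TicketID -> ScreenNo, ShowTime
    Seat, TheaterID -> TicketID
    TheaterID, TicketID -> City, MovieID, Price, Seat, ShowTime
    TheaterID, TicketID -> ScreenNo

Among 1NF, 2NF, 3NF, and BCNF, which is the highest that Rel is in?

Candidate keys: {ScreenNo}, {Seat, TheaterID}, {TheaterID, TicketID}. Prime attributes: {ScreenNo, Seat, TheaterID, TicketID}.
Every FD has a superkey on the left, so the relation is in BCNF.

BCNF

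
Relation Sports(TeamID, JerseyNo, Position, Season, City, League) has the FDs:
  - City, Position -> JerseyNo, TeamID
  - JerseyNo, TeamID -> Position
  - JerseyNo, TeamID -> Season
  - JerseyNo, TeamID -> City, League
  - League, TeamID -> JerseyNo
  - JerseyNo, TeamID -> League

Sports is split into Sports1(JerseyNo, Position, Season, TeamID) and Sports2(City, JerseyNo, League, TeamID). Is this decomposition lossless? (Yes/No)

Yes

Common attributes: {JerseyNo, TeamID}; their closure is {City, JerseyNo, League, Position, Season, TeamID}.
Since Sports1 ⊆ {City, JerseyNo, League, Position, Season, TeamID}, the intersection is a superkey of Sports1; the decomposition is lossless.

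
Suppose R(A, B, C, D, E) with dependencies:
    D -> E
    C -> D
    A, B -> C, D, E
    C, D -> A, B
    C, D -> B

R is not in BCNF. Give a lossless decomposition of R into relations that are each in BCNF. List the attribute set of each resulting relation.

Candidate keys of the original relation: {A, B}, {C}.
In {A, B, C, D, E}, {D} is not a superkey ({D}⁺ restricted to this set is {D, E}), so split on D -> E into {D, E} and {A, B, C, D}.
{D, E}: every determinant is a superkey — BCNF.
{A, B, C, D}: every determinant is a superkey — BCNF.

{A, B, C, D}; {D, E}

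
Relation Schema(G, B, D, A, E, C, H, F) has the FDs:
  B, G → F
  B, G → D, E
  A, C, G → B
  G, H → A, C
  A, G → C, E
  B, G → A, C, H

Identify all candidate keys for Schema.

{A, G}, {B, G}, {G, H}

{G} never appears on the right of any FD, so every key must include it.
{A, G}⁺ = {A, B, C, D, E, F, G, H} — all of the relation — so {A, G} is a candidate key.
{B, G}⁺ = {A, B, C, D, E, F, G, H} — all of the relation — so {B, G} is a candidate key.
{G, H}⁺ = {A, B, C, D, E, F, G, H} — all of the relation — so {G, H} is a candidate key.
No proper subset of any of these is a key, and no other minimal superkey exists.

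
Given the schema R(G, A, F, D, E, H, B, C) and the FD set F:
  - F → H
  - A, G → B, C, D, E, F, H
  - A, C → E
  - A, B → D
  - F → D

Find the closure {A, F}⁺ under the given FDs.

{A, D, F, H}

Start with {A, F}.
F → H applies; add {H} → now {A, F, H}.
F → D applies; add {D} → now {A, D, F, H}.
No further FD applies.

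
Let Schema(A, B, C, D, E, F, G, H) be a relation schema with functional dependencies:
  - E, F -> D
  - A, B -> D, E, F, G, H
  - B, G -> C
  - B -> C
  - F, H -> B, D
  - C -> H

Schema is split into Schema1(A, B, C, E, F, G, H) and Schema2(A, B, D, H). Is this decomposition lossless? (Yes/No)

Yes

Common attributes: {A, B, H}; their closure is {A, B, C, D, E, F, G, H}.
Since Schema1 ⊆ {A, B, C, D, E, F, G, H}, the intersection is a superkey of Schema1; the decomposition is lossless.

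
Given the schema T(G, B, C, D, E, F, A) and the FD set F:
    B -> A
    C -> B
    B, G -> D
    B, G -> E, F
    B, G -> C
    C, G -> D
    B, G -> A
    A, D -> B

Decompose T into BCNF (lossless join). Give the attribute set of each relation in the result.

Candidate keys of the original relation: {A, D, G}, {B, G}, {C, G}.
Within {A, B, C, D, E, F, G}: {B}⁺ ∩ {A, B, C, D, E, F, G} = {A, B}, not the whole set, so B -> A violates BCNF; decompose into {A, B} and {B, C, D, E, F, G}.
{A, B} is in BCNF.
Within {B, C, D, E, F, G}: {C}⁺ ∩ {B, C, D, E, F, G} = {B, C}, not the whole set, so C -> B violates BCNF; decompose into {B, C} and {C, D, E, F, G}.
{B, C} is in BCNF.
{C, D, E, F, G} is in BCNF.

{A, B}; {B, C}; {C, D, E, F, G}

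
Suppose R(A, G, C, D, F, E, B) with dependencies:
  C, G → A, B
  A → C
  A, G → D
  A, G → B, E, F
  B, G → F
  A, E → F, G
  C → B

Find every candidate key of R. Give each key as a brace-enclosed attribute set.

Closure of {A, E} is {A, B, C, D, E, F, G}, the whole schema; {A, E} is a candidate key.
Closure of {A, G} is {A, B, C, D, E, F, G}, the whole schema; {A, G} is a candidate key.
Closure of {C, G} is {A, B, C, D, E, F, G}, the whole schema; {C, G} is a candidate key.
No proper subset of any of these is a key, and no other minimal superkey exists.

{A, E}, {A, G}, {C, G}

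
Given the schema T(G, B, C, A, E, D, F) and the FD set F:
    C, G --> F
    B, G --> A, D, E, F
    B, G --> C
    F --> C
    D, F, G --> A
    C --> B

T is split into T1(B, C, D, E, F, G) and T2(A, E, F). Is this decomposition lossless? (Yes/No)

Common attributes: {E, F}; their closure is {B, C, E, F}.
The closure covers neither T1 nor T2 entirely; the join is not lossless.

No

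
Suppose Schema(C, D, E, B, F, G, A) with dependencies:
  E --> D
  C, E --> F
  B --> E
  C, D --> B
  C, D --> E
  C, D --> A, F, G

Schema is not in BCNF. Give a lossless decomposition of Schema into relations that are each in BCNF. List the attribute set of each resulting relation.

Candidate keys of the original relation: {B, C}, {C, D}, {C, E}.
Within {A, B, C, D, E, F, G}: {E}⁺ ∩ {A, B, C, D, E, F, G} = {D, E}, not the whole set, so E --> D violates BCNF; decompose into {D, E} and {A, B, C, E, F, G}.
{D, E}: every determinant is a superkey — BCNF.
Within {A, B, C, E, F, G}: {B}⁺ ∩ {A, B, C, E, F, G} = {B, E}, not the whole set, so B --> E violates BCNF; decompose into {B, E} and {A, B, C, F, G}.
{B, E}: every determinant is a superkey — BCNF.
{A, B, C, F, G}: every determinant is a superkey — BCNF.

{A, B, C, F, G}; {B, E}; {D, E}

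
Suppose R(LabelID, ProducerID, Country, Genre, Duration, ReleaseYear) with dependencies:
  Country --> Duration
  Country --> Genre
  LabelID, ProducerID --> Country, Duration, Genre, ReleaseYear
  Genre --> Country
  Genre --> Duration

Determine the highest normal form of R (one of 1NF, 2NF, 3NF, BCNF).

2NF

Candidate key: {LabelID, ProducerID}. Prime attributes: {LabelID, ProducerID}.
Country --> Duration: {Country}⁺ = {Country, Duration, Genre}, which is not all of the attributes, so the left side is not a superkey — BCNF is violated.
Because {Duration} is non-prime and the left side of Country --> Duration is not a superkey, the relation is not in 3NF.
No proper subset of a key has a non-prime attribute in its closure, so there is no partial dependency; 2NF holds.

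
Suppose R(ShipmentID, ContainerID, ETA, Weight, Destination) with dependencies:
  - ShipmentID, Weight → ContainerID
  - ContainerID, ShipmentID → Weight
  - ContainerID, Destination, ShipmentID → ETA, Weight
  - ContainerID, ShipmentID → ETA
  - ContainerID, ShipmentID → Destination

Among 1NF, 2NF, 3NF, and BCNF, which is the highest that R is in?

BCNF

Candidate keys: {ContainerID, ShipmentID}, {ShipmentID, Weight}. Prime attributes: {ContainerID, ShipmentID, Weight}.
Every FD has a superkey on the left, so the relation is in BCNF.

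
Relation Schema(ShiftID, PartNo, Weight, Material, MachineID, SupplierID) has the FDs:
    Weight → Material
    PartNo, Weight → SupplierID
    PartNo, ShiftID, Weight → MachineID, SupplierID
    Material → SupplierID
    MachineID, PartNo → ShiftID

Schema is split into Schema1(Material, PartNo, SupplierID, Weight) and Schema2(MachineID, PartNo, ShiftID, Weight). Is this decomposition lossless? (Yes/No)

Yes

Common attributes: {PartNo, Weight}; their closure is {Material, PartNo, SupplierID, Weight}.
This includes all of Schema1, so the common attributes are a superkey of Schema1 — the join is lossless.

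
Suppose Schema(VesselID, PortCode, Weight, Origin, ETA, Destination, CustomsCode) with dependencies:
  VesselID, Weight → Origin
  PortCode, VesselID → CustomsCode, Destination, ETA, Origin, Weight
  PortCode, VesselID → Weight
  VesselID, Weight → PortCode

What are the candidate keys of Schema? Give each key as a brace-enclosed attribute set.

{VesselID} never appears on the right of any FD, so every key must include it.
Closure of {PortCode, VesselID} is {CustomsCode, Destination, ETA, Origin, PortCode, VesselID, Weight}, the whole schema; {PortCode, VesselID} is a candidate key.
Closure of {VesselID, Weight} is {CustomsCode, Destination, ETA, Origin, PortCode, VesselID, Weight}, the whole schema; {VesselID, Weight} is a candidate key.
Any other superkey properly contains one of these, so there are no further candidate keys.

{PortCode, VesselID}, {VesselID, Weight}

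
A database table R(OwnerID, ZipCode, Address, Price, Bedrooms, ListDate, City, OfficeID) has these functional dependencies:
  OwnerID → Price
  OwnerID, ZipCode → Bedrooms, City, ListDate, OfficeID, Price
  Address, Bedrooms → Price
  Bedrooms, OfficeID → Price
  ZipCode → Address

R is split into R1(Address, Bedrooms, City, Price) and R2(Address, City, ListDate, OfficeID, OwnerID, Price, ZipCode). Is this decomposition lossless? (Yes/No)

R1 ∩ R2 = {Address, City, Price}; its closure under F is {Address, City, Price}.
R1 ⊄ {Address, City, Price} and R2 ⊄ {Address, City, Price}, so the split is lossy.

No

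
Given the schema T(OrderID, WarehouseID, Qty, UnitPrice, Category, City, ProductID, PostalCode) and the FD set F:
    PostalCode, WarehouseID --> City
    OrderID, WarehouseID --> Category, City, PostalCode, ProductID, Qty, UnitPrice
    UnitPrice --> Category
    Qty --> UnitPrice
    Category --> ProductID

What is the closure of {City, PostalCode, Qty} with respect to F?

Start with {City, PostalCode, Qty}.
Qty --> UnitPrice applies; add {UnitPrice} → now {City, PostalCode, Qty, UnitPrice}.
UnitPrice --> Category applies; add {Category} → now {Category, City, PostalCode, Qty, UnitPrice}.
Category --> ProductID applies; add {ProductID} → now {Category, City, PostalCode, ProductID, Qty, UnitPrice}.
No further FD applies.

{Category, City, PostalCode, ProductID, Qty, UnitPrice}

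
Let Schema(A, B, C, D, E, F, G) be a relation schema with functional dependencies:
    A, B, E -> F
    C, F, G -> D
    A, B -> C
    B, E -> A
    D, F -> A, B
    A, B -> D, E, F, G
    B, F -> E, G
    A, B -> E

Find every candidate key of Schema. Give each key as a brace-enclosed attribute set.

{A, B} is a candidate key since {A, B}⁺ = {A, B, C, D, E, F, G} covers every attribute.
{B, E} is a candidate key since {B, E}⁺ = {A, B, C, D, E, F, G} covers every attribute.
{B, F} is a candidate key since {B, F}⁺ = {A, B, C, D, E, F, G} covers every attribute.
{D, F} is a candidate key since {D, F}⁺ = {A, B, C, D, E, F, G} covers every attribute.
{C, F, G} is a candidate key since {C, F, G}⁺ = {A, B, C, D, E, F, G} covers every attribute.
No proper subset of any of these is a key, and no other minimal superkey exists.

{A, B}, {B, E}, {B, F}, {C, F, G}, {D, F}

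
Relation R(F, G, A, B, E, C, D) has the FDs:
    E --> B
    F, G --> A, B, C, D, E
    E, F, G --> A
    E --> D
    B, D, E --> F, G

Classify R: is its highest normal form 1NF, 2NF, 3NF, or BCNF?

BCNF

Candidate keys: {E}, {F, G}. Prime attributes: {E, F, G}.
Each dependency's left side is a superkey — BCNF holds.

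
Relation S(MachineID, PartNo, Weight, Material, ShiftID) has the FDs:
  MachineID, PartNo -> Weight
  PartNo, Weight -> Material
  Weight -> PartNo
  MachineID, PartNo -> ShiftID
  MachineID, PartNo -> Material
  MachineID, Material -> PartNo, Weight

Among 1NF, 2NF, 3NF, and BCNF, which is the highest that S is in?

3NF

Candidate keys: {MachineID, Material}, {MachineID, PartNo}, {MachineID, Weight}. Prime attributes: {MachineID, Material, PartNo, Weight}.
PartNo, Weight -> Material: {PartNo, Weight}⁺ = {Material, PartNo, Weight}, which is not all of the attributes, so the left side is not a superkey — BCNF is violated.
But every attribute on its right side ({Material}) is prime, and the same holds for every other non-superkey FD, so 3NF still holds.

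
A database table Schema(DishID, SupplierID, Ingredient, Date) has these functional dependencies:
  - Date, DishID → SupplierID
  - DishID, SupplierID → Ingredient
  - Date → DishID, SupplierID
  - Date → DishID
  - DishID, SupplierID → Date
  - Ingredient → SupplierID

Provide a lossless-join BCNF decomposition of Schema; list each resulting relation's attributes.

Candidate keys of the original relation: {Date}, {DishID, Ingredient}, {DishID, SupplierID}.
Within {Date, DishID, Ingredient, SupplierID}: {Ingredient}⁺ ∩ {Date, DishID, Ingredient, SupplierID} = {Ingredient, SupplierID}, not the whole set, so Ingredient → SupplierID violates BCNF; decompose into {Ingredient, SupplierID} and {Date, DishID, Ingredient}.
{Ingredient, SupplierID} has no BCNF violation.
{Date, DishID, Ingredient} has no BCNF violation.

{Date, DishID, Ingredient}; {Ingredient, SupplierID}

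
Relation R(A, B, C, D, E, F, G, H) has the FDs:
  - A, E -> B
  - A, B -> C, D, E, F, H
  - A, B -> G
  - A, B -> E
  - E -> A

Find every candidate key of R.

{A, B}, {E}

{E}⁺ = {A, B, C, D, E, F, G, H}, which is every attribute, so {E} is a candidate key.
{A, B}⁺ = {A, B, C, D, E, F, G, H}, which is every attribute, so {A, B} is a candidate key.
Any other superkey properly contains one of these, so there are no further candidate keys.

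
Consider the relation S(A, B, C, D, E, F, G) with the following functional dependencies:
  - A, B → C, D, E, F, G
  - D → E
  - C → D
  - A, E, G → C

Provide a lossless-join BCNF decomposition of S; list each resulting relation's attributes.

{A, B, C, F, G}; {C, D}; {D, E}

Candidate key of the original relation: {A, B}.
Within {A, B, C, D, E, F, G}: {D}⁺ ∩ {A, B, C, D, E, F, G} = {D, E}, not the whole set, so D → E violates BCNF; decompose into {D, E} and {A, B, C, D, F, G}.
{D, E}: every determinant is a superkey — BCNF.
Within {A, B, C, D, F, G}: {C}⁺ ∩ {A, B, C, D, F, G} = {C, D}, not the whole set, so C → D violates BCNF; decompose into {C, D} and {A, B, C, F, G}.
{C, D}: every determinant is a superkey — BCNF.
{A, B, C, F, G}: every determinant is a superkey — BCNF.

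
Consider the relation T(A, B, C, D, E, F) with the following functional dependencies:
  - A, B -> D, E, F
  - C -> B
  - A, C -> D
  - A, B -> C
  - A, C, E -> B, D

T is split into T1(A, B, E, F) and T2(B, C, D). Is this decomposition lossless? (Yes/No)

Common attributes: {B}; their closure is {B}.
The closure covers neither T1 nor T2 entirely; the join is not lossless.

No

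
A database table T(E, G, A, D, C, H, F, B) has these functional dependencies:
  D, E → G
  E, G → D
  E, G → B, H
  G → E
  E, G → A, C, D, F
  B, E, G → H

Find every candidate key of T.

{D, E}, {G}

{G}⁺ = {A, B, C, D, E, F, G, H}, which is every attribute, so {G} is a candidate key.
{D, E}⁺ = {A, B, C, D, E, F, G, H}, which is every attribute, so {D, E} is a candidate key.
No proper subset of any of these is a key, and no other minimal superkey exists.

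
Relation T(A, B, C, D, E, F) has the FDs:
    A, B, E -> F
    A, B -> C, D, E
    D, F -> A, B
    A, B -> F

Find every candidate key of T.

{A, B}, {D, F}

{A, B}⁺ = {A, B, C, D, E, F} — all of the relation — so {A, B} is a candidate key.
{D, F}⁺ = {A, B, C, D, E, F} — all of the relation — so {D, F} is a candidate key.
These are minimal and exhaustive — every other superkey contains one of them.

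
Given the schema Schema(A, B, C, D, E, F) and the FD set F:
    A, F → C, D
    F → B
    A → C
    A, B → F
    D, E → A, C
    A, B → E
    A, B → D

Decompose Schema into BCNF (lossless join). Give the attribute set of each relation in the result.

Candidate keys of the original relation: {A, B}, {A, F}, {B, D, E}, {D, E, F}.
{A, B, C, D, E, F}: {F} determines {B, F} here but is not a superkey — split on F → B, giving {B, F} and {A, C, D, E, F}.
{B, F}: every determinant is a superkey — BCNF.
{A, C, D, E, F}: {A} determines {A, C} here but is not a superkey — split on A → C, giving {A, C} and {A, D, E, F}.
{A, C}: every determinant is a superkey — BCNF.
{A, D, E, F}: {D, E} determines {A, D, E} here but is not a superkey — split on D, E → A, giving {A, D, E} and {D, E, F}.
{A, D, E}: every determinant is a superkey — BCNF.
{D, E, F}: every determinant is a superkey — BCNF.

{A, C}; {A, D, E}; {B, F}; {D, E, F}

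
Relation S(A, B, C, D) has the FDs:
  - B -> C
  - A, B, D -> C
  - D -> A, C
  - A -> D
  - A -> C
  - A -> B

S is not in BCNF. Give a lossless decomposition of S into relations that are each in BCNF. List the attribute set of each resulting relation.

{A, B, D}; {B, C}

Candidate keys of the original relation: {A}, {D}.
Within {A, B, C, D}: {B}⁺ ∩ {A, B, C, D} = {B, C}, not the whole set, so B -> C violates BCNF; decompose into {B, C} and {A, B, D}.
{B, C}: every determinant is a superkey — BCNF.
{A, B, D}: every determinant is a superkey — BCNF.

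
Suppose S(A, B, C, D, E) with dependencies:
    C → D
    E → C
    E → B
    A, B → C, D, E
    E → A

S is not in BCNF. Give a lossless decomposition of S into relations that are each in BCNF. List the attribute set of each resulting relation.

{A, B, C, E}; {C, D}

Candidate keys of the original relation: {A, B}, {E}.
Within {A, B, C, D, E}: {C}⁺ ∩ {A, B, C, D, E} = {C, D}, not the whole set, so C → D violates BCNF; decompose into {C, D} and {A, B, C, E}.
{C, D} has no BCNF violation.
{A, B, C, E} has no BCNF violation.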